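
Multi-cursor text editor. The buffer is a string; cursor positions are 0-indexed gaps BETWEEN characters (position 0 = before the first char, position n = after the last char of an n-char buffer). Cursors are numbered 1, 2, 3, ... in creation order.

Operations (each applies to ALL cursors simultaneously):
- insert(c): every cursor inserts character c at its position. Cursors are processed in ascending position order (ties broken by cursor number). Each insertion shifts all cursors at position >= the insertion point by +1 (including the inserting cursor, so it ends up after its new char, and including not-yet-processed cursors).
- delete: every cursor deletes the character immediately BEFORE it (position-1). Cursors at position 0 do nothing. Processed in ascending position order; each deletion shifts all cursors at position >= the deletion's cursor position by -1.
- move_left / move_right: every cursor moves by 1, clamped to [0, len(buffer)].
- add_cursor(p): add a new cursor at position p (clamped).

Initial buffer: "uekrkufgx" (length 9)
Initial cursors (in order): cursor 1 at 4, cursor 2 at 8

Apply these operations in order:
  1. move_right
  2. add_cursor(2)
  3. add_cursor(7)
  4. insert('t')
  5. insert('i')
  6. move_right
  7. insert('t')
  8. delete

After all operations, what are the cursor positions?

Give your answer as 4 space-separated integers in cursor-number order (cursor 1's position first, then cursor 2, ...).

Answer: 10 17 5 14

Derivation:
After op 1 (move_right): buffer="uekrkufgx" (len 9), cursors c1@5 c2@9, authorship .........
After op 2 (add_cursor(2)): buffer="uekrkufgx" (len 9), cursors c3@2 c1@5 c2@9, authorship .........
After op 3 (add_cursor(7)): buffer="uekrkufgx" (len 9), cursors c3@2 c1@5 c4@7 c2@9, authorship .........
After op 4 (insert('t')): buffer="uetkrktuftgxt" (len 13), cursors c3@3 c1@7 c4@10 c2@13, authorship ..3...1..4..2
After op 5 (insert('i')): buffer="uetikrktiuftigxti" (len 17), cursors c3@4 c1@9 c4@13 c2@17, authorship ..33...11..44..22
After op 6 (move_right): buffer="uetikrktiuftigxti" (len 17), cursors c3@5 c1@10 c4@14 c2@17, authorship ..33...11..44..22
After op 7 (insert('t')): buffer="uetiktrktiutftigtxtit" (len 21), cursors c3@6 c1@12 c4@17 c2@21, authorship ..33.3..11.1.44.4.222
After op 8 (delete): buffer="uetikrktiuftigxti" (len 17), cursors c3@5 c1@10 c4@14 c2@17, authorship ..33...11..44..22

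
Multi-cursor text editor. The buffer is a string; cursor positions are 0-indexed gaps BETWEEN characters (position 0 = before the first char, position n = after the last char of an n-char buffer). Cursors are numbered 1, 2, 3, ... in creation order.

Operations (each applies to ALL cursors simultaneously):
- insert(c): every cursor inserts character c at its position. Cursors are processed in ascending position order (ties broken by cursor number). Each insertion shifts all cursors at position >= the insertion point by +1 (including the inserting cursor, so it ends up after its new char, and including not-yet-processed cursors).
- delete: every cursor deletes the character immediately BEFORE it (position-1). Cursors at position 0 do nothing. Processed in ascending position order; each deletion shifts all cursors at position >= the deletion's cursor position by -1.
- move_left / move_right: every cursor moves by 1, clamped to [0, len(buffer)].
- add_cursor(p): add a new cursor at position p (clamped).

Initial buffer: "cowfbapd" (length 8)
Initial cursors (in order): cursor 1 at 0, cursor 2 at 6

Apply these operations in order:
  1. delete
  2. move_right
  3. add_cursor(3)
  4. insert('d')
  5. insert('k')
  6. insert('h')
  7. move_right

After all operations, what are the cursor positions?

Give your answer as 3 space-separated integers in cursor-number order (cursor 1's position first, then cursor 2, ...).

After op 1 (delete): buffer="cowfbpd" (len 7), cursors c1@0 c2@5, authorship .......
After op 2 (move_right): buffer="cowfbpd" (len 7), cursors c1@1 c2@6, authorship .......
After op 3 (add_cursor(3)): buffer="cowfbpd" (len 7), cursors c1@1 c3@3 c2@6, authorship .......
After op 4 (insert('d')): buffer="cdowdfbpdd" (len 10), cursors c1@2 c3@5 c2@9, authorship .1..3...2.
After op 5 (insert('k')): buffer="cdkowdkfbpdkd" (len 13), cursors c1@3 c3@7 c2@12, authorship .11..33...22.
After op 6 (insert('h')): buffer="cdkhowdkhfbpdkhd" (len 16), cursors c1@4 c3@9 c2@15, authorship .111..333...222.
After op 7 (move_right): buffer="cdkhowdkhfbpdkhd" (len 16), cursors c1@5 c3@10 c2@16, authorship .111..333...222.

Answer: 5 16 10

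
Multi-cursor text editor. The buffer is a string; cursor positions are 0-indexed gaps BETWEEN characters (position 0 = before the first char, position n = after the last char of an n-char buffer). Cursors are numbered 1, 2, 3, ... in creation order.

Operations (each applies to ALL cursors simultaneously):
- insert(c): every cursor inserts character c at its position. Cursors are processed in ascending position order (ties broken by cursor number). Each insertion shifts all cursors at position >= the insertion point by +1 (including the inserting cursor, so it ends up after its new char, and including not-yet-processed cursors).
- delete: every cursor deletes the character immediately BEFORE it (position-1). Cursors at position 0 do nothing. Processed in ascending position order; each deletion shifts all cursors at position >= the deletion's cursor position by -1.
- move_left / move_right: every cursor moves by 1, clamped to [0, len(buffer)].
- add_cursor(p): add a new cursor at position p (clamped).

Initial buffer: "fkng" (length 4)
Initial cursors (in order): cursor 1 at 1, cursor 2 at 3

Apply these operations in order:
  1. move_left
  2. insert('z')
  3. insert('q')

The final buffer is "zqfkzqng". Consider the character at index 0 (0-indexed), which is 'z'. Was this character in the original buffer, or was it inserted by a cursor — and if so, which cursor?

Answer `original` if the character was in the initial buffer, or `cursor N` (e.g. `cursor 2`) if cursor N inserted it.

Answer: cursor 1

Derivation:
After op 1 (move_left): buffer="fkng" (len 4), cursors c1@0 c2@2, authorship ....
After op 2 (insert('z')): buffer="zfkzng" (len 6), cursors c1@1 c2@4, authorship 1..2..
After op 3 (insert('q')): buffer="zqfkzqng" (len 8), cursors c1@2 c2@6, authorship 11..22..
Authorship (.=original, N=cursor N): 1 1 . . 2 2 . .
Index 0: author = 1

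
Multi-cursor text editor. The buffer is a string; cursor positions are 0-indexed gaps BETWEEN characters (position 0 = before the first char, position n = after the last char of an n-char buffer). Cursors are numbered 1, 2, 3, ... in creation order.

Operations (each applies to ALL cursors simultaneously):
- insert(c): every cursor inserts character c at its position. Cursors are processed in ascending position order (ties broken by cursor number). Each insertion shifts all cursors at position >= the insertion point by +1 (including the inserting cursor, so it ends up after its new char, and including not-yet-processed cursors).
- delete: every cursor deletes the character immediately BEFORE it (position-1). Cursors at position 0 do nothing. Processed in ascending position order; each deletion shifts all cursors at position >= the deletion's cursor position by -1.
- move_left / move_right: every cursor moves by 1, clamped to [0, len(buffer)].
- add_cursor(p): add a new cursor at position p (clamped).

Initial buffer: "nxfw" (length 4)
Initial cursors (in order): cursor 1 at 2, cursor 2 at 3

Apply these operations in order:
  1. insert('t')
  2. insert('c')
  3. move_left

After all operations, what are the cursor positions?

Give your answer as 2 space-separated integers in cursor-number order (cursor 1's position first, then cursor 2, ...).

Answer: 3 6

Derivation:
After op 1 (insert('t')): buffer="nxtftw" (len 6), cursors c1@3 c2@5, authorship ..1.2.
After op 2 (insert('c')): buffer="nxtcftcw" (len 8), cursors c1@4 c2@7, authorship ..11.22.
After op 3 (move_left): buffer="nxtcftcw" (len 8), cursors c1@3 c2@6, authorship ..11.22.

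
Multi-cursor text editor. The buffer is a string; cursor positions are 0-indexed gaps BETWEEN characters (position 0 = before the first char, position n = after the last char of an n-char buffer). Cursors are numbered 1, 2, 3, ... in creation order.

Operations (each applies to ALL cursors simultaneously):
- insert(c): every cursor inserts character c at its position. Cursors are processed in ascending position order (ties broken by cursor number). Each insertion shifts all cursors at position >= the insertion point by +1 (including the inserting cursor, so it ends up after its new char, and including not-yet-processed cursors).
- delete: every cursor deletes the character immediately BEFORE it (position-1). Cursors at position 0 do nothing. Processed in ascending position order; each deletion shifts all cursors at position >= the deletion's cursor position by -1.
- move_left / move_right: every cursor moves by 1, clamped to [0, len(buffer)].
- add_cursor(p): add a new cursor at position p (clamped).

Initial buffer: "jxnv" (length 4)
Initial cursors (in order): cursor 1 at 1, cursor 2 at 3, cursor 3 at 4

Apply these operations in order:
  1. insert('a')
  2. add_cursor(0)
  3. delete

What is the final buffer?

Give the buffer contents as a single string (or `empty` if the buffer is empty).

Answer: jxnv

Derivation:
After op 1 (insert('a')): buffer="jaxnava" (len 7), cursors c1@2 c2@5 c3@7, authorship .1..2.3
After op 2 (add_cursor(0)): buffer="jaxnava" (len 7), cursors c4@0 c1@2 c2@5 c3@7, authorship .1..2.3
After op 3 (delete): buffer="jxnv" (len 4), cursors c4@0 c1@1 c2@3 c3@4, authorship ....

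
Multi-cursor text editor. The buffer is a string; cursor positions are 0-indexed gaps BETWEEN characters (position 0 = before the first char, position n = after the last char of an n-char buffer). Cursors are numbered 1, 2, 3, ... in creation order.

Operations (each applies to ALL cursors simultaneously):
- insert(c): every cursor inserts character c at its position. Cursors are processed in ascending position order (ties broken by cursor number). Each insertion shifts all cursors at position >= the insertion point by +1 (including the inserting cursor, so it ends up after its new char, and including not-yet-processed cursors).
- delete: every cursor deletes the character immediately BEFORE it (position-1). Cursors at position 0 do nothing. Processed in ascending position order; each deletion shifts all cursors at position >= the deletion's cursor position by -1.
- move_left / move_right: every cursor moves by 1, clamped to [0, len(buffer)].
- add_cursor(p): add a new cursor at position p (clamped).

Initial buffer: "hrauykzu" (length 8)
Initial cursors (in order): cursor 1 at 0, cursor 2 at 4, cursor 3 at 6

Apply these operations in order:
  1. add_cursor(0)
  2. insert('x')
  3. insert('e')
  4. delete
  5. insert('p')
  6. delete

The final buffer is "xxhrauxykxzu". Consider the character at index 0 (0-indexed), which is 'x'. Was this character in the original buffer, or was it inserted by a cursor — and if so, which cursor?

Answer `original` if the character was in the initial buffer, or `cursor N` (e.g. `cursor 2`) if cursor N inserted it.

After op 1 (add_cursor(0)): buffer="hrauykzu" (len 8), cursors c1@0 c4@0 c2@4 c3@6, authorship ........
After op 2 (insert('x')): buffer="xxhrauxykxzu" (len 12), cursors c1@2 c4@2 c2@7 c3@10, authorship 14....2..3..
After op 3 (insert('e')): buffer="xxeehrauxeykxezu" (len 16), cursors c1@4 c4@4 c2@10 c3@14, authorship 1414....22..33..
After op 4 (delete): buffer="xxhrauxykxzu" (len 12), cursors c1@2 c4@2 c2@7 c3@10, authorship 14....2..3..
After op 5 (insert('p')): buffer="xxpphrauxpykxpzu" (len 16), cursors c1@4 c4@4 c2@10 c3@14, authorship 1414....22..33..
After op 6 (delete): buffer="xxhrauxykxzu" (len 12), cursors c1@2 c4@2 c2@7 c3@10, authorship 14....2..3..
Authorship (.=original, N=cursor N): 1 4 . . . . 2 . . 3 . .
Index 0: author = 1

Answer: cursor 1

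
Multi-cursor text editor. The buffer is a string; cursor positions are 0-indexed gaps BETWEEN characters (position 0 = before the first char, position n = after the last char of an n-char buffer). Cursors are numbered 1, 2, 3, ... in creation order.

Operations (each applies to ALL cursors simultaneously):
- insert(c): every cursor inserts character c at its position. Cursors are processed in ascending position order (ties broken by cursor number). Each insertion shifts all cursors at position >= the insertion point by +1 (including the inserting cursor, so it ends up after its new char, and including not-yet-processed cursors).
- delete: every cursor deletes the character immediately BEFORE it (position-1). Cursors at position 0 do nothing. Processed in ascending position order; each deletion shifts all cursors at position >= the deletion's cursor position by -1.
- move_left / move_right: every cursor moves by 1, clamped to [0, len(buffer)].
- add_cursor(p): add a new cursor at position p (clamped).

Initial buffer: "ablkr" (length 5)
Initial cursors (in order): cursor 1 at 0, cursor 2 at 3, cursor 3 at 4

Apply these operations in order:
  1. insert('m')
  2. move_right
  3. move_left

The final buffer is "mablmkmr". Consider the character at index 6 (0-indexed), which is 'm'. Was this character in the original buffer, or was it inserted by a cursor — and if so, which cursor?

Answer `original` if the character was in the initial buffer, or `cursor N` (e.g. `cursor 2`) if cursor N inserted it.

After op 1 (insert('m')): buffer="mablmkmr" (len 8), cursors c1@1 c2@5 c3@7, authorship 1...2.3.
After op 2 (move_right): buffer="mablmkmr" (len 8), cursors c1@2 c2@6 c3@8, authorship 1...2.3.
After op 3 (move_left): buffer="mablmkmr" (len 8), cursors c1@1 c2@5 c3@7, authorship 1...2.3.
Authorship (.=original, N=cursor N): 1 . . . 2 . 3 .
Index 6: author = 3

Answer: cursor 3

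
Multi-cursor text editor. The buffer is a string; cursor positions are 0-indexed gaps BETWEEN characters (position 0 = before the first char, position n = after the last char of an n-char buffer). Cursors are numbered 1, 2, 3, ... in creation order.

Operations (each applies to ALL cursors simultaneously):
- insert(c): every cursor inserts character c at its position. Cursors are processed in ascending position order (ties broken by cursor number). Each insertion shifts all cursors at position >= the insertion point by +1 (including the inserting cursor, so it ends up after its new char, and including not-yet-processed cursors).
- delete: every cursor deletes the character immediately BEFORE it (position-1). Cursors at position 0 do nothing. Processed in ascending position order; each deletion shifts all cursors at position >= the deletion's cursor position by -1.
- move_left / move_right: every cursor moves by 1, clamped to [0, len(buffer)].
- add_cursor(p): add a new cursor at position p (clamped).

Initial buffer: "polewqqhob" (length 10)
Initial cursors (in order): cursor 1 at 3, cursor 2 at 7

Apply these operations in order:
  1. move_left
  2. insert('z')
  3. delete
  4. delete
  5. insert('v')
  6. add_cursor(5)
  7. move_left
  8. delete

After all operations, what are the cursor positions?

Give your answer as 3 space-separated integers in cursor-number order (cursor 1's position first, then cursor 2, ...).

Answer: 0 2 2

Derivation:
After op 1 (move_left): buffer="polewqqhob" (len 10), cursors c1@2 c2@6, authorship ..........
After op 2 (insert('z')): buffer="pozlewqzqhob" (len 12), cursors c1@3 c2@8, authorship ..1....2....
After op 3 (delete): buffer="polewqqhob" (len 10), cursors c1@2 c2@6, authorship ..........
After op 4 (delete): buffer="plewqhob" (len 8), cursors c1@1 c2@4, authorship ........
After op 5 (insert('v')): buffer="pvlewvqhob" (len 10), cursors c1@2 c2@6, authorship .1...2....
After op 6 (add_cursor(5)): buffer="pvlewvqhob" (len 10), cursors c1@2 c3@5 c2@6, authorship .1...2....
After op 7 (move_left): buffer="pvlewvqhob" (len 10), cursors c1@1 c3@4 c2@5, authorship .1...2....
After op 8 (delete): buffer="vlvqhob" (len 7), cursors c1@0 c2@2 c3@2, authorship 1.2....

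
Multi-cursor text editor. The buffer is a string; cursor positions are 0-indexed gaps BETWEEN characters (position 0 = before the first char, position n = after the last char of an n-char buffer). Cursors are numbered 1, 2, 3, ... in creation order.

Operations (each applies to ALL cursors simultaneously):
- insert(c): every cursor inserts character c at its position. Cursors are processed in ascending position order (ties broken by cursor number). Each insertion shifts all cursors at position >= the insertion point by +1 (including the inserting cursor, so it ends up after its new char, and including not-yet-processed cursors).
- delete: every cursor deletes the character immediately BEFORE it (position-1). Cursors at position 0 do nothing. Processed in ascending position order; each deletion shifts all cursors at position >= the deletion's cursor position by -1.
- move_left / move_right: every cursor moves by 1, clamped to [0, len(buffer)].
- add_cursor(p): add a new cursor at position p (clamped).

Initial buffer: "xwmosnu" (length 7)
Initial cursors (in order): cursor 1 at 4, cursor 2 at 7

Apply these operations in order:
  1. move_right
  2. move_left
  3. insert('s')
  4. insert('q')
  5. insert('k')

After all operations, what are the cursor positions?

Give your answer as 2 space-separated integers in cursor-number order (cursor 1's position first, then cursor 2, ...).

After op 1 (move_right): buffer="xwmosnu" (len 7), cursors c1@5 c2@7, authorship .......
After op 2 (move_left): buffer="xwmosnu" (len 7), cursors c1@4 c2@6, authorship .......
After op 3 (insert('s')): buffer="xwmossnsu" (len 9), cursors c1@5 c2@8, authorship ....1..2.
After op 4 (insert('q')): buffer="xwmosqsnsqu" (len 11), cursors c1@6 c2@10, authorship ....11..22.
After op 5 (insert('k')): buffer="xwmosqksnsqku" (len 13), cursors c1@7 c2@12, authorship ....111..222.

Answer: 7 12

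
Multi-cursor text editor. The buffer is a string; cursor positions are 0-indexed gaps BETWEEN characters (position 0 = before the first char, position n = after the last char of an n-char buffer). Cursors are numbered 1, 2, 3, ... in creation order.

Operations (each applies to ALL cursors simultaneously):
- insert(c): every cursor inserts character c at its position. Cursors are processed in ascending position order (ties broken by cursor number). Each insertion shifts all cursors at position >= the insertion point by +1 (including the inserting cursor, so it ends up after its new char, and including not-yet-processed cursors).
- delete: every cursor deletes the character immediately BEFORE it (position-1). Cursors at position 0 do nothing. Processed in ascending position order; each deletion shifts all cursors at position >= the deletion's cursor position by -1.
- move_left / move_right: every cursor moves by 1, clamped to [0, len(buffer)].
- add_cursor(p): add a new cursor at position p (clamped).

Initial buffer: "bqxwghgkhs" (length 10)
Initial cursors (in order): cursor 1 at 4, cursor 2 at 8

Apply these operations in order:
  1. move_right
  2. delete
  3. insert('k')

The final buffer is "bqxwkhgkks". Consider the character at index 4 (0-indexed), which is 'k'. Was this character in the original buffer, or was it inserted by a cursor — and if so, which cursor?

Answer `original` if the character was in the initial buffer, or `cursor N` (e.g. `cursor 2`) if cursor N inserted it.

After op 1 (move_right): buffer="bqxwghgkhs" (len 10), cursors c1@5 c2@9, authorship ..........
After op 2 (delete): buffer="bqxwhgks" (len 8), cursors c1@4 c2@7, authorship ........
After op 3 (insert('k')): buffer="bqxwkhgkks" (len 10), cursors c1@5 c2@9, authorship ....1...2.
Authorship (.=original, N=cursor N): . . . . 1 . . . 2 .
Index 4: author = 1

Answer: cursor 1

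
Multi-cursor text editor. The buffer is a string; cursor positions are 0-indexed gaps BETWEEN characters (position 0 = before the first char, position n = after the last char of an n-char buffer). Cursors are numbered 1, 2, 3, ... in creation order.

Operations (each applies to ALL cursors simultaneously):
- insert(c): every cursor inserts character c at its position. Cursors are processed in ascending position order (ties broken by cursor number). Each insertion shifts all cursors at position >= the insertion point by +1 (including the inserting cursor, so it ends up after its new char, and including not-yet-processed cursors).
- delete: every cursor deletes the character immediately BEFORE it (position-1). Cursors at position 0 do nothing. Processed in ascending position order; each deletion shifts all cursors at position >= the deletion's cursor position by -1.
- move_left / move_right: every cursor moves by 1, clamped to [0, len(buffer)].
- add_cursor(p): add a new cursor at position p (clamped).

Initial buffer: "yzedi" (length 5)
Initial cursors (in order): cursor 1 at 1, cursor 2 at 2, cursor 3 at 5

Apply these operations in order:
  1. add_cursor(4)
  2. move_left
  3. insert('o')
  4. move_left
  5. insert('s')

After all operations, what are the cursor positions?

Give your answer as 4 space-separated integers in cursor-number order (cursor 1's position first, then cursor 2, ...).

After op 1 (add_cursor(4)): buffer="yzedi" (len 5), cursors c1@1 c2@2 c4@4 c3@5, authorship .....
After op 2 (move_left): buffer="yzedi" (len 5), cursors c1@0 c2@1 c4@3 c3@4, authorship .....
After op 3 (insert('o')): buffer="oyozeodoi" (len 9), cursors c1@1 c2@3 c4@6 c3@8, authorship 1.2..4.3.
After op 4 (move_left): buffer="oyozeodoi" (len 9), cursors c1@0 c2@2 c4@5 c3@7, authorship 1.2..4.3.
After op 5 (insert('s')): buffer="soysozesodsoi" (len 13), cursors c1@1 c2@4 c4@8 c3@11, authorship 11.22..44.33.

Answer: 1 4 11 8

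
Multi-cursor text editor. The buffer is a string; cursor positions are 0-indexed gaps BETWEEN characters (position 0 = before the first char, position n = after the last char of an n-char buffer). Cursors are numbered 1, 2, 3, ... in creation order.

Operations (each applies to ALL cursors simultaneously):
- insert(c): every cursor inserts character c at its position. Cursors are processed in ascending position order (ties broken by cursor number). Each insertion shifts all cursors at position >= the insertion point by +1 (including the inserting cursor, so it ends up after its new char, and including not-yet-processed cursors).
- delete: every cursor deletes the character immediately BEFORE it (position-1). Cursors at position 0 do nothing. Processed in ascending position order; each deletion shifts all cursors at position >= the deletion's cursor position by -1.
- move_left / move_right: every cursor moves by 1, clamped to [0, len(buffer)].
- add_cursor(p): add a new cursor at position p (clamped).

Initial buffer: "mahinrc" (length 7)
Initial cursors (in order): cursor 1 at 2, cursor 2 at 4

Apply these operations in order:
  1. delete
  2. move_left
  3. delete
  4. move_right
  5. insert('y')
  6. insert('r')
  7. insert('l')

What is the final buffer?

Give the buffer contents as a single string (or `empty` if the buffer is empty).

After op 1 (delete): buffer="mhnrc" (len 5), cursors c1@1 c2@2, authorship .....
After op 2 (move_left): buffer="mhnrc" (len 5), cursors c1@0 c2@1, authorship .....
After op 3 (delete): buffer="hnrc" (len 4), cursors c1@0 c2@0, authorship ....
After op 4 (move_right): buffer="hnrc" (len 4), cursors c1@1 c2@1, authorship ....
After op 5 (insert('y')): buffer="hyynrc" (len 6), cursors c1@3 c2@3, authorship .12...
After op 6 (insert('r')): buffer="hyyrrnrc" (len 8), cursors c1@5 c2@5, authorship .1212...
After op 7 (insert('l')): buffer="hyyrrllnrc" (len 10), cursors c1@7 c2@7, authorship .121212...

Answer: hyyrrllnrc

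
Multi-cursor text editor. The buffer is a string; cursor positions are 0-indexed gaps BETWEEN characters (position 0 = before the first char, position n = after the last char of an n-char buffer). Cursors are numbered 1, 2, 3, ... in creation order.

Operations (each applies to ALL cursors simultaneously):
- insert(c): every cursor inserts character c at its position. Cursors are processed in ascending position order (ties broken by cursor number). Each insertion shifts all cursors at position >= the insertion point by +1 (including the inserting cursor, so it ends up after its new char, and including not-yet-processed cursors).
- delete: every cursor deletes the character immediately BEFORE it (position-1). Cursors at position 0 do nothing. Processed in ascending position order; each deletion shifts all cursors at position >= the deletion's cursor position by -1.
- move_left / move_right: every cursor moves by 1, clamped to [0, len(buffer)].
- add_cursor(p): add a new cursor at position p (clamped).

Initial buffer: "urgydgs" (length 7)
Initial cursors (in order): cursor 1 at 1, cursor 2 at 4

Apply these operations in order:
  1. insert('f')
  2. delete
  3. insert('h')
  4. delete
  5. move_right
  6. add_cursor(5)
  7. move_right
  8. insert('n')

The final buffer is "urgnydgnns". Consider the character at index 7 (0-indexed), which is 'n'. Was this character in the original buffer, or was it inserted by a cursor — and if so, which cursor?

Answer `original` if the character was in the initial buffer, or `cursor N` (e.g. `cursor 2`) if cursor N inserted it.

After op 1 (insert('f')): buffer="ufrgyfdgs" (len 9), cursors c1@2 c2@6, authorship .1...2...
After op 2 (delete): buffer="urgydgs" (len 7), cursors c1@1 c2@4, authorship .......
After op 3 (insert('h')): buffer="uhrgyhdgs" (len 9), cursors c1@2 c2@6, authorship .1...2...
After op 4 (delete): buffer="urgydgs" (len 7), cursors c1@1 c2@4, authorship .......
After op 5 (move_right): buffer="urgydgs" (len 7), cursors c1@2 c2@5, authorship .......
After op 6 (add_cursor(5)): buffer="urgydgs" (len 7), cursors c1@2 c2@5 c3@5, authorship .......
After op 7 (move_right): buffer="urgydgs" (len 7), cursors c1@3 c2@6 c3@6, authorship .......
After op 8 (insert('n')): buffer="urgnydgnns" (len 10), cursors c1@4 c2@9 c3@9, authorship ...1...23.
Authorship (.=original, N=cursor N): . . . 1 . . . 2 3 .
Index 7: author = 2

Answer: cursor 2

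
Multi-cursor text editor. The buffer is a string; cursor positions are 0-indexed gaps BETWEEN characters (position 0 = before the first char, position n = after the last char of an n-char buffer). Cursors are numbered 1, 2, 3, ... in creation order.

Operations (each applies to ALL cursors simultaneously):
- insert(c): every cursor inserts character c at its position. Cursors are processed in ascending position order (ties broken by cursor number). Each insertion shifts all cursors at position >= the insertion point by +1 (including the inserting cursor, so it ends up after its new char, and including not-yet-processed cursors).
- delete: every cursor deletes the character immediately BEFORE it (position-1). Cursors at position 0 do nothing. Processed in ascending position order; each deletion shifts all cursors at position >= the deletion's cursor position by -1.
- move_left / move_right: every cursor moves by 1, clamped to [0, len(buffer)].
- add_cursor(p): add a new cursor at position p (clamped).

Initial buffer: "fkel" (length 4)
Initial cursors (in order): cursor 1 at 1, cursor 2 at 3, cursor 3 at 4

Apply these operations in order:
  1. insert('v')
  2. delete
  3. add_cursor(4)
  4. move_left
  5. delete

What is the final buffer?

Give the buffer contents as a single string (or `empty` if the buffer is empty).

After op 1 (insert('v')): buffer="fvkevlv" (len 7), cursors c1@2 c2@5 c3@7, authorship .1..2.3
After op 2 (delete): buffer="fkel" (len 4), cursors c1@1 c2@3 c3@4, authorship ....
After op 3 (add_cursor(4)): buffer="fkel" (len 4), cursors c1@1 c2@3 c3@4 c4@4, authorship ....
After op 4 (move_left): buffer="fkel" (len 4), cursors c1@0 c2@2 c3@3 c4@3, authorship ....
After op 5 (delete): buffer="l" (len 1), cursors c1@0 c2@0 c3@0 c4@0, authorship .

Answer: l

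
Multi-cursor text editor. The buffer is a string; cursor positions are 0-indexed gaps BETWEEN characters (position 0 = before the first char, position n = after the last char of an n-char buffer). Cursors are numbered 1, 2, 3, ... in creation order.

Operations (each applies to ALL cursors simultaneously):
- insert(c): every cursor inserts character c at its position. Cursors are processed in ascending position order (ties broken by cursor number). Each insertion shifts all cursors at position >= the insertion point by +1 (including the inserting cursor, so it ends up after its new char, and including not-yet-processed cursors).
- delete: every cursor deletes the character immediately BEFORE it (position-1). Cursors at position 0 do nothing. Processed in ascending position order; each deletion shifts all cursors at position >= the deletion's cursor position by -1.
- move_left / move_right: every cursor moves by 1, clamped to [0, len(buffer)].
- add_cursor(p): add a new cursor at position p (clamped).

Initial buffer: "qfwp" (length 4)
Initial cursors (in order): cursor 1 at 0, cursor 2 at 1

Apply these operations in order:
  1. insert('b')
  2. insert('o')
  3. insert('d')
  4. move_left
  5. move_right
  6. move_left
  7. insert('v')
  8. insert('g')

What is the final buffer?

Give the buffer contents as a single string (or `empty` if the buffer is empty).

Answer: bovgdqbovgdfwp

Derivation:
After op 1 (insert('b')): buffer="bqbfwp" (len 6), cursors c1@1 c2@3, authorship 1.2...
After op 2 (insert('o')): buffer="boqbofwp" (len 8), cursors c1@2 c2@5, authorship 11.22...
After op 3 (insert('d')): buffer="bodqbodfwp" (len 10), cursors c1@3 c2@7, authorship 111.222...
After op 4 (move_left): buffer="bodqbodfwp" (len 10), cursors c1@2 c2@6, authorship 111.222...
After op 5 (move_right): buffer="bodqbodfwp" (len 10), cursors c1@3 c2@7, authorship 111.222...
After op 6 (move_left): buffer="bodqbodfwp" (len 10), cursors c1@2 c2@6, authorship 111.222...
After op 7 (insert('v')): buffer="bovdqbovdfwp" (len 12), cursors c1@3 c2@8, authorship 1111.2222...
After op 8 (insert('g')): buffer="bovgdqbovgdfwp" (len 14), cursors c1@4 c2@10, authorship 11111.22222...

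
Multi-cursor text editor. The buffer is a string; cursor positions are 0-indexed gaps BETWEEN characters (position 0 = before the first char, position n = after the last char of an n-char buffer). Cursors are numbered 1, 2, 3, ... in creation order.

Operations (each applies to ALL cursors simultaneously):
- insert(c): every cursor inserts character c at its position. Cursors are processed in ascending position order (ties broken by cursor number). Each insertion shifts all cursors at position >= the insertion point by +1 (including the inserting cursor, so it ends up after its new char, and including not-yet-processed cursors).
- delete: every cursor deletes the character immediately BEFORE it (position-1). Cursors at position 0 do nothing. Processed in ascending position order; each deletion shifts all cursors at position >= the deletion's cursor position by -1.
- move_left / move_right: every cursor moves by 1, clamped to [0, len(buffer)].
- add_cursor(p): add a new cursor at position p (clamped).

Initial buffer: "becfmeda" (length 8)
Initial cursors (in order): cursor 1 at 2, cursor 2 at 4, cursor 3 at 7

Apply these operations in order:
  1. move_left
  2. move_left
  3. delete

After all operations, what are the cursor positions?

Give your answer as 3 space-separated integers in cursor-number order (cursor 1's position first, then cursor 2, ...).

After op 1 (move_left): buffer="becfmeda" (len 8), cursors c1@1 c2@3 c3@6, authorship ........
After op 2 (move_left): buffer="becfmeda" (len 8), cursors c1@0 c2@2 c3@5, authorship ........
After op 3 (delete): buffer="bcfeda" (len 6), cursors c1@0 c2@1 c3@3, authorship ......

Answer: 0 1 3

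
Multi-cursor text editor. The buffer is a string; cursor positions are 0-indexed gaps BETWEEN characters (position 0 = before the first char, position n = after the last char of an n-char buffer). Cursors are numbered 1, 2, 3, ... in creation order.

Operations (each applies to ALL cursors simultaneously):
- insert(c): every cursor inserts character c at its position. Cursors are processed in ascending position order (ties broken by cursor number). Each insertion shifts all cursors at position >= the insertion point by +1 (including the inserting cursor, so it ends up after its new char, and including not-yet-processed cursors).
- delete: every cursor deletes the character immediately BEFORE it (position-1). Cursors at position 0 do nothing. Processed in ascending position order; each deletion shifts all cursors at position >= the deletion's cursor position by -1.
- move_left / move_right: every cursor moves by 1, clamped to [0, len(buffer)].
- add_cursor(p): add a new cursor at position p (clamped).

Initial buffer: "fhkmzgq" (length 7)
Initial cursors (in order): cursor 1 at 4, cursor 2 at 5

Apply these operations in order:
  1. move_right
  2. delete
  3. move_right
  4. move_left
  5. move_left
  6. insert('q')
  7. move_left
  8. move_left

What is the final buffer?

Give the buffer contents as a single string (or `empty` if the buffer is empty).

Answer: fhkqqmq

Derivation:
After op 1 (move_right): buffer="fhkmzgq" (len 7), cursors c1@5 c2@6, authorship .......
After op 2 (delete): buffer="fhkmq" (len 5), cursors c1@4 c2@4, authorship .....
After op 3 (move_right): buffer="fhkmq" (len 5), cursors c1@5 c2@5, authorship .....
After op 4 (move_left): buffer="fhkmq" (len 5), cursors c1@4 c2@4, authorship .....
After op 5 (move_left): buffer="fhkmq" (len 5), cursors c1@3 c2@3, authorship .....
After op 6 (insert('q')): buffer="fhkqqmq" (len 7), cursors c1@5 c2@5, authorship ...12..
After op 7 (move_left): buffer="fhkqqmq" (len 7), cursors c1@4 c2@4, authorship ...12..
After op 8 (move_left): buffer="fhkqqmq" (len 7), cursors c1@3 c2@3, authorship ...12..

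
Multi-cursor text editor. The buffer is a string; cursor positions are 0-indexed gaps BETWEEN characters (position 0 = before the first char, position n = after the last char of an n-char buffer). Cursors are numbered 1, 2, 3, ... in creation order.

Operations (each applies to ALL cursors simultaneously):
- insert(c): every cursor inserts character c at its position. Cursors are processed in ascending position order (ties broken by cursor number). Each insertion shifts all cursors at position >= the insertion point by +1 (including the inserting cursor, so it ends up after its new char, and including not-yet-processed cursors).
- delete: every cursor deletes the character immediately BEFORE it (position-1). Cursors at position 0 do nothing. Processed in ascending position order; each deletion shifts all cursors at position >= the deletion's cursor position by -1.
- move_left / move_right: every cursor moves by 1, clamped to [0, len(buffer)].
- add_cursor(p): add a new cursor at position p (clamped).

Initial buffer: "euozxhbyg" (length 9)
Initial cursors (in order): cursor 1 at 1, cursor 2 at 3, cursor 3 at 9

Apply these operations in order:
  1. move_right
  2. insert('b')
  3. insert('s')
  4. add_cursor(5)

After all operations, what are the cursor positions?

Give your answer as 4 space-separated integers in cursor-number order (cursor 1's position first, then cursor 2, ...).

After op 1 (move_right): buffer="euozxhbyg" (len 9), cursors c1@2 c2@4 c3@9, authorship .........
After op 2 (insert('b')): buffer="eubozbxhbygb" (len 12), cursors c1@3 c2@6 c3@12, authorship ..1..2.....3
After op 3 (insert('s')): buffer="eubsozbsxhbygbs" (len 15), cursors c1@4 c2@8 c3@15, authorship ..11..22.....33
After op 4 (add_cursor(5)): buffer="eubsozbsxhbygbs" (len 15), cursors c1@4 c4@5 c2@8 c3@15, authorship ..11..22.....33

Answer: 4 8 15 5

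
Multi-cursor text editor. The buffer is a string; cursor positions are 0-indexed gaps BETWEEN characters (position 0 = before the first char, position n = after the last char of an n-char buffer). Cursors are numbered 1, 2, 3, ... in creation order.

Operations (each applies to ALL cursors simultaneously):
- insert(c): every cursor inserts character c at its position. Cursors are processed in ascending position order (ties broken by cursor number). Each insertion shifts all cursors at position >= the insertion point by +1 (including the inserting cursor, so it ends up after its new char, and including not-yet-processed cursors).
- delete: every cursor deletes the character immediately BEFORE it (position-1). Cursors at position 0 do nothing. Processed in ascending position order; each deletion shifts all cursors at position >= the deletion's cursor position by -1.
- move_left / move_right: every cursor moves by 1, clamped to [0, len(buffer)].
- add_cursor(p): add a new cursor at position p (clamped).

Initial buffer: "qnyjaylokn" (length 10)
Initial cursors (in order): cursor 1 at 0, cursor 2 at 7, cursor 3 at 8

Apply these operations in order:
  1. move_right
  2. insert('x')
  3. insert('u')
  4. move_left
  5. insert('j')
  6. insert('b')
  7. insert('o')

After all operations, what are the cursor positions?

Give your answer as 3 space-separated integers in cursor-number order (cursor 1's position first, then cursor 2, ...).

After op 1 (move_right): buffer="qnyjaylokn" (len 10), cursors c1@1 c2@8 c3@9, authorship ..........
After op 2 (insert('x')): buffer="qxnyjayloxkxn" (len 13), cursors c1@2 c2@10 c3@12, authorship .1.......2.3.
After op 3 (insert('u')): buffer="qxunyjayloxukxun" (len 16), cursors c1@3 c2@12 c3@15, authorship .11.......22.33.
After op 4 (move_left): buffer="qxunyjayloxukxun" (len 16), cursors c1@2 c2@11 c3@14, authorship .11.......22.33.
After op 5 (insert('j')): buffer="qxjunyjayloxjukxjun" (len 19), cursors c1@3 c2@13 c3@17, authorship .111.......222.333.
After op 6 (insert('b')): buffer="qxjbunyjayloxjbukxjbun" (len 22), cursors c1@4 c2@15 c3@20, authorship .1111.......2222.3333.
After op 7 (insert('o')): buffer="qxjbounyjayloxjboukxjboun" (len 25), cursors c1@5 c2@17 c3@23, authorship .11111.......22222.33333.

Answer: 5 17 23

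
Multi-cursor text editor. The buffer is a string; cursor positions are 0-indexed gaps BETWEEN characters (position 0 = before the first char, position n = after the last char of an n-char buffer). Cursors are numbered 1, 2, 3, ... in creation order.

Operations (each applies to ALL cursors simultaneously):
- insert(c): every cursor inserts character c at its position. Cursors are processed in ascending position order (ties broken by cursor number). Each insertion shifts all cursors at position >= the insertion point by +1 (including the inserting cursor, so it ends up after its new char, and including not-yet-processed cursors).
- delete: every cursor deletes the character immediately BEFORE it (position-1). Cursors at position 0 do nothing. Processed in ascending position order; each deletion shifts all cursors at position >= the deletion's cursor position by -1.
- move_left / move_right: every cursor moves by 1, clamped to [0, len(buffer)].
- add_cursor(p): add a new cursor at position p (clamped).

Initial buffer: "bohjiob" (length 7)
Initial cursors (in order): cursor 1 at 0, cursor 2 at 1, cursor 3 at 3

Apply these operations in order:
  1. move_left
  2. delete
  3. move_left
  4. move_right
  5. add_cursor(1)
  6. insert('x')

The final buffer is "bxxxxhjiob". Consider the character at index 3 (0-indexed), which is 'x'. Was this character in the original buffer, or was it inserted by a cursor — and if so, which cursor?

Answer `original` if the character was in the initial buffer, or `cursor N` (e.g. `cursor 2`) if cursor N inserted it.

Answer: cursor 3

Derivation:
After op 1 (move_left): buffer="bohjiob" (len 7), cursors c1@0 c2@0 c3@2, authorship .......
After op 2 (delete): buffer="bhjiob" (len 6), cursors c1@0 c2@0 c3@1, authorship ......
After op 3 (move_left): buffer="bhjiob" (len 6), cursors c1@0 c2@0 c3@0, authorship ......
After op 4 (move_right): buffer="bhjiob" (len 6), cursors c1@1 c2@1 c3@1, authorship ......
After op 5 (add_cursor(1)): buffer="bhjiob" (len 6), cursors c1@1 c2@1 c3@1 c4@1, authorship ......
After op 6 (insert('x')): buffer="bxxxxhjiob" (len 10), cursors c1@5 c2@5 c3@5 c4@5, authorship .1234.....
Authorship (.=original, N=cursor N): . 1 2 3 4 . . . . .
Index 3: author = 3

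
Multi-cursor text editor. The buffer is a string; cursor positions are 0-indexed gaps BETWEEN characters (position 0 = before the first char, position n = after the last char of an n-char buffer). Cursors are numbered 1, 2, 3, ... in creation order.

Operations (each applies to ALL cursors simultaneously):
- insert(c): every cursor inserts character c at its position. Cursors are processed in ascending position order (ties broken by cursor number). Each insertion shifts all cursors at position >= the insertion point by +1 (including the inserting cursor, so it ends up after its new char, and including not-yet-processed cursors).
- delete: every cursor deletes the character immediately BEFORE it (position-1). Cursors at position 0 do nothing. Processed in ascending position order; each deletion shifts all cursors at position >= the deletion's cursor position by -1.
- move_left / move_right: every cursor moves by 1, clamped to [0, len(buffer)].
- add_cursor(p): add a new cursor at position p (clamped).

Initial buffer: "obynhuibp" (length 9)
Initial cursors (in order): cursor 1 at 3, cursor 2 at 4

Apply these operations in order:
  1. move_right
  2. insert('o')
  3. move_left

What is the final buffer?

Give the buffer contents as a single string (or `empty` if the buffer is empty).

Answer: obynohouibp

Derivation:
After op 1 (move_right): buffer="obynhuibp" (len 9), cursors c1@4 c2@5, authorship .........
After op 2 (insert('o')): buffer="obynohouibp" (len 11), cursors c1@5 c2@7, authorship ....1.2....
After op 3 (move_left): buffer="obynohouibp" (len 11), cursors c1@4 c2@6, authorship ....1.2....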